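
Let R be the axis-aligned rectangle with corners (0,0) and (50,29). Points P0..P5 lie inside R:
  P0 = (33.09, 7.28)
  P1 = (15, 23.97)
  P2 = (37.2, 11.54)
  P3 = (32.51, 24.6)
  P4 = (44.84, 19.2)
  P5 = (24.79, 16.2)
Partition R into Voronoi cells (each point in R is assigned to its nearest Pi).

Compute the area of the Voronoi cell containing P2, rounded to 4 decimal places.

Area of P2's cell: 179.2692

1. box [0,50]×[0,29]: [(0, 0) (50, 0) (50, 29) (0, 29)]
2. ⊥bis P2·P0 via (35.145,9.41): [(44.8984, 0) (50, 0) (50, 29) (14.84, 29)]  |A|=583.7922
3. ⊥bis P2·P1 via (26.1,17.755): [(26.2387, 18.0027) (44.8984, 0) (50, 0) (50, 29) (32.3962, 29)]  |A|=487.2571
4. ⊥bis P2·P3 via (34.855,18.07): [(28.5251, 15.7968) (44.8984, 0) (50, 0) (50, 23.5087)]  |A|=292.7188
5. ⊥bis P2·P4 via (41.02,15.37): [(37.3975, 18.983) (28.5251, 15.7968) (44.8984, 0) (50, 0) (50, 6.4134)]  |A|=184.9971
6. ⊥bis P2·P5 via (30.995,13.87): [(37.3975, 18.983) (32.2163, 17.1224) (30.8693, 13.5352) (44.8984, 0) (50, 0) (50, 6.4134)]  |A|=179.2692
7. canonical 6-gon: [(37.3975, 18.983) (32.2163, 17.1224) (30.8693, 13.5352) (44.8984, 0) (50, 0) (50, 6.4134)]
8. shoelace: 179.2692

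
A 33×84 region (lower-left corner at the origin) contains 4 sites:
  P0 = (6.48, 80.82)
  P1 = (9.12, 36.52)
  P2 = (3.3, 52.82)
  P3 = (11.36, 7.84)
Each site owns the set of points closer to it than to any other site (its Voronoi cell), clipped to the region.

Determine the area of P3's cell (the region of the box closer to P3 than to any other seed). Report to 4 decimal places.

Area of P3's cell: 748.0746

1. box [0,33]×[0,84]: [(0, 0) (33, 0) (33, 84) (0, 84)]
2. ⊥bis P3·P0 via (8.92,44.33): [(0, 43.7335) (0, 0) (33, 0) (33, 45.9402)]  |A|=1479.6163
3. ⊥bis P3·P1 via (10.24,22.18): [(0, 21.3802) (0, 0) (33, 0) (33, 23.9576)]  |A|=748.0746
4. ⊥bis P3·P2 via (7.33,30.33): [(0, 21.3802) (0, 0) (33, 0) (33, 23.9576)]  |A|=748.0746
5. canonical 4-gon: [(0, 21.3802) (0, 0) (33, 0) (33, 23.9576)]
6. shoelace: 748.0746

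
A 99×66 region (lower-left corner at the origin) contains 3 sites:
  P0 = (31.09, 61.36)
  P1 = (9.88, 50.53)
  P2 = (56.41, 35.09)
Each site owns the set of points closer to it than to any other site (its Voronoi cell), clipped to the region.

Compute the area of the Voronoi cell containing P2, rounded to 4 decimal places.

1. box [0,99]×[0,66]: [(0, 0) (99, 0) (99, 66) (0, 66)]
2. ⊥bis P2·P0 via (43.75,48.225): [(0, 6.0571) (0, 0) (99, 0) (99, 66) (62.1919, 66)]  |A|=4670.019
3. ⊥bis P2·P1 via (33.145,42.81): [(30.8001, 35.7434) (18.9394, 0) (99, 0) (99, 66) (62.1919, 66)]  |A|=4238.2596
4. canonical 5-gon: [(30.8001, 35.7434) (18.9394, 0) (99, 0) (99, 66) (62.1919, 66)]
5. shoelace: 4238.2596

Area of P2's cell: 4238.2596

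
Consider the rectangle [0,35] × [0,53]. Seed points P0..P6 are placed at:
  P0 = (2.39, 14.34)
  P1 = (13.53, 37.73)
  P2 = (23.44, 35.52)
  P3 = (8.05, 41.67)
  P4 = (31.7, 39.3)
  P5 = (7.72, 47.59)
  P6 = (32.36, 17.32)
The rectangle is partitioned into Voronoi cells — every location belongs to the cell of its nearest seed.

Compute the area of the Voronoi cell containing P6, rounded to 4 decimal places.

1. box [0,35]×[0,53]: [(0, 0) (35, 0) (35, 53) (0, 53)]
2. ⊥bis P6·P0 via (17.375,15.83): [(18.949, 0) (35, 0) (35, 53) (13.6791, 53)]  |A|=990.3552
3. ⊥bis P6·P1 via (22.945,27.525): [(16.7779, 21.8353) (18.949, 0) (35, 0) (35, 38.6468)]  |A|=527.3522
4. ⊥bis P6·P2 via (27.9,26.42): [(16.86, 21.0092) (18.949, 0) (35, 0) (35, 29.8998)]  |A|=439.7998
5. ⊥bis P6·P3 via (20.205,29.495): [(16.86, 21.0092) (18.949, 0) (35, 0) (35, 29.8998)]  |A|=439.7998
6. ⊥bis P6·P4 via (32.03,28.31): [(31.7384, 28.3012) (16.86, 21.0092) (18.949, 0) (35, 0) (35, 28.3992)]  |A|=437.3527
7. ⊥bis P6·P5 via (20.04,32.455): [(31.7384, 28.3012) (16.86, 21.0092) (18.949, 0) (35, 0) (35, 28.3992)]  |A|=437.3527
8. canonical 5-gon: [(31.7384, 28.3012) (16.86, 21.0092) (18.949, 0) (35, 0) (35, 28.3992)]
9. shoelace: 437.3527

Area of P6's cell: 437.3527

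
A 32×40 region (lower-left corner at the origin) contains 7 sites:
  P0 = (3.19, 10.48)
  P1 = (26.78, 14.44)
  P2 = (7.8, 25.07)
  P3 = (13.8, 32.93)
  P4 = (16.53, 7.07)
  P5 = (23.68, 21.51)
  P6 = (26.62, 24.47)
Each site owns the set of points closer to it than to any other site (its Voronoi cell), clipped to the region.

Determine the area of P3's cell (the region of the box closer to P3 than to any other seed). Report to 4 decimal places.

1. box [0,32]×[0,40]: [(0, 0) (32, 0) (32, 40) (0, 40)]
2. ⊥bis P3·P0 via (8.495,21.705): [(0, 25.7198) (32, 10.5964) (32, 40) (0, 40)]  |A|=698.941
3. ⊥bis P3·P1 via (20.29,23.685): [(0, 25.7198) (13.8586, 19.1701) (32, 31.9054) (32, 40) (0, 40)]  |A|=505.653
4. ⊥bis P3·P2 via (10.8,29): [(0, 37.2443) (18.9734, 22.7608) (32, 31.9054) (32, 40) (0, 40)]  |A|=354.693
5. ⊥bis P3·P4 via (15.165,20): [(0, 37.2443) (18.9734, 22.7608) (32, 31.9054) (32, 40) (0, 40)]  |A|=354.693
6. ⊥bis P3·P5 via (18.74,27.22): [(0, 37.2443) (16.1112, 24.9457) (32, 38.6919) (32, 40) (0, 40)]  |A|=273.4605
7. ⊥bis P3·P6 via (20.21,28.7): [(0, 37.2443) (16.1112, 24.9457) (19.8898, 28.2147) (27.6669, 40) (0, 40)]  |A|=240.0065
8. canonical 5-gon: [(0, 37.2443) (16.1112, 24.9457) (19.8898, 28.2147) (27.6669, 40) (0, 40)]
9. shoelace: 240.0065

Area of P3's cell: 240.0065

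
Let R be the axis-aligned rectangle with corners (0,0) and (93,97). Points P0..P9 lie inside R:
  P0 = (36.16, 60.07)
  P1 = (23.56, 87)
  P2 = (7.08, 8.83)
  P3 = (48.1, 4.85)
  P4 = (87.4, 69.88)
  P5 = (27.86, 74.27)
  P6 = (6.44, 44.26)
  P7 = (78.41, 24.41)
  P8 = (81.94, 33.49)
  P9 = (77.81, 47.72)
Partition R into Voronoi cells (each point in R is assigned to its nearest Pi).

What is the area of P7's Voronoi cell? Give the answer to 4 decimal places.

1. box [0,93]×[0,97]: [(0, 0) (93, 0) (93, 97) (0, 97)]
2. ⊥bis P7·P0 via (57.285,42.24): [(21.6334, 0) (93, 0) (93, 84.5552)]  |A|=3017.2056
3. ⊥bis P7·P1 via (50.985,55.705): [(21.6334, 0) (93, 0) (93, 84.5552)]  |A|=3017.2056
4. ⊥bis P7·P2 via (42.745,16.62): [(41.2887, 23.2875) (46.3752, 0) (93, 0) (93, 84.5552)]  |A|=2729.1187
5. ⊥bis P7·P3 via (63.255,14.63): [(50.5709, 34.2851) (72.6962, 0) (93, 0) (93, 84.5552)]  |A|=2141.8585
6. ⊥bis P7·P4 via (82.905,47.145): [(64.4968, 50.7845) (50.5709, 34.2851) (72.6962, 0) (93, 0) (93, 45.1491)]  |A|=1580.2587
7. ⊥bis P7·P5 via (53.135,49.34): [(64.4968, 50.7845) (50.5709, 34.2851) (72.6962, 0) (93, 0) (93, 45.1491)]  |A|=1580.2587
8. ⊥bis P7·P6 via (42.425,34.335): [(64.4968, 50.7845) (50.5709, 34.2851) (72.6962, 0) (93, 0) (93, 45.1491)]  |A|=1580.2587
9. ⊥bis P7·P8 via (80.175,28.95): [(54.4944, 38.9337) (50.5709, 34.2851) (72.6962, 0) (93, 0) (93, 23.9641)]  |A|=975.3115
10. ⊥bis P7·P9 via (78.11,36.065): [(62.8818, 35.673) (51.4949, 35.3799) (50.5709, 34.2851) (72.6962, 0) (93, 0) (93, 23.9641)]  |A|=955.5177
11. canonical 6-gon: [(62.8818, 35.673) (51.4949, 35.3799) (50.5709, 34.2851) (72.6962, 0) (93, 0) (93, 23.9641)]
12. shoelace: 955.5177

Area of P7's cell: 955.5177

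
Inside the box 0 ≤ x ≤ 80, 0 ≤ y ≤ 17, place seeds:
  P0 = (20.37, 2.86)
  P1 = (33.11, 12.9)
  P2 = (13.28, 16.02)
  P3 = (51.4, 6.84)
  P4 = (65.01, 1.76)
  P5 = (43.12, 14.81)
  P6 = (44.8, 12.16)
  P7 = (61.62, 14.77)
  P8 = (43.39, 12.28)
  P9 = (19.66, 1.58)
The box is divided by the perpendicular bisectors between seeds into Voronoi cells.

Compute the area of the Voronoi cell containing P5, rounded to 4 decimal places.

1. box [0,80]×[0,17]: [(0, 0) (80, 0) (80, 17) (0, 17)]
2. ⊥bis P5·P0 via (31.745,8.835): [(36.3858, 0) (80, 0) (80, 17) (27.4561, 17)]  |A|=817.3436
3. ⊥bis P5·P1 via (38.115,13.855): [(40.7587, 0) (80, 0) (80, 17) (37.5149, 17)]  |A|=694.6747
4. ⊥bis P5·P2 via (28.2,15.415): [(40.7587, 0) (80, 0) (80, 17) (37.5149, 17)]  |A|=694.6747
5. ⊥bis P5·P3 via (47.26,10.825): [(40.1104, 3.3973) (53.2038, 17) (37.5149, 17)]  |A|=106.7055
6. ⊥bis P5·P4 via (54.065,8.285): [(40.1104, 3.3973) (53.2038, 17) (37.5149, 17)]  |A|=106.7055
7. ⊥bis P5·P6 via (43.96,13.485): [(38.8087, 10.2193) (49.5045, 17) (37.5149, 17)]  |A|=40.649
8. ⊥bis P5·P7 via (52.37,14.79): [(38.8087, 10.2193) (49.5045, 17) (37.5149, 17)]  |A|=40.649
9. ⊥bis P5·P8 via (43.255,13.545): [(38.2755, 13.0136) (44.2165, 13.6476) (49.5045, 17) (37.5149, 17)]  |A|=32.1795
10. ⊥bis P5·P9 via (31.39,8.195): [(38.2755, 13.0136) (44.2165, 13.6476) (49.5045, 17) (37.5149, 17)]  |A|=32.1795
11. canonical 4-gon: [(38.2755, 13.0136) (44.2165, 13.6476) (49.5045, 17) (37.5149, 17)]
12. shoelace: 32.1795

Area of P5's cell: 32.1795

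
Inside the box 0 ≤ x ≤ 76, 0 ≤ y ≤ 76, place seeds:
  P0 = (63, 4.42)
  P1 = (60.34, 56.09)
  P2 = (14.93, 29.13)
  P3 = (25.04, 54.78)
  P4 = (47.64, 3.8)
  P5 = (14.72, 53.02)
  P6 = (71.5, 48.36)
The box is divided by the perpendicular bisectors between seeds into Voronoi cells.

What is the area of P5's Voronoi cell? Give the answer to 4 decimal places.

Area of P5's cell: 667.4229

1. box [0,76]×[0,76]: [(0, 0) (76, 0) (76, 76) (0, 76)]
2. ⊥bis P5·P0 via (38.86,28.72): [(0, 0) (9.9496, 0) (76, 65.6155) (76, 76) (0, 76)]  |A|=3609.0379
3. ⊥bis P5·P1 via (37.53,54.555): [(0, 0) (9.9496, 0) (39.243, 29.1004) (36.0869, 76) (0, 76)]  |A|=2482.231
4. ⊥bis P5·P2 via (14.825,41.075): [(0, 40.9447) (38.4232, 41.2824) (36.0869, 76) (0, 76)]  |A|=1299.8922
5. ⊥bis P5·P3 via (19.88,53.9): [(0, 40.9447) (22.0564, 41.1386) (16.111, 76) (0, 76)]  |A|=667.4229
6. ⊥bis P5·P4 via (31.18,28.41): [(0, 40.9447) (22.0564, 41.1386) (16.111, 76) (0, 76)]  |A|=667.4229
7. ⊥bis P5·P6 via (43.11,50.69): [(0, 40.9447) (22.0564, 41.1386) (16.111, 76) (0, 76)]  |A|=667.4229
8. canonical 4-gon: [(0, 40.9447) (22.0564, 41.1386) (16.111, 76) (0, 76)]
9. shoelace: 667.4229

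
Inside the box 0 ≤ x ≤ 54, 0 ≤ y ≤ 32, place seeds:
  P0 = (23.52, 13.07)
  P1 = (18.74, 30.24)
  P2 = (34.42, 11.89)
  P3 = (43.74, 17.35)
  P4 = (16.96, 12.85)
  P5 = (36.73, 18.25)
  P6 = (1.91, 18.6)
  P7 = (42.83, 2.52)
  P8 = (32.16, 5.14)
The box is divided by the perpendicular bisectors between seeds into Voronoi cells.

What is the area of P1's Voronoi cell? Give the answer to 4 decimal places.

1. box [0,54]×[0,32]: [(0, 0) (54, 0) (54, 32) (0, 32)]
2. ⊥bis P1·P0 via (21.13,21.655): [(0, 15.7726) (54, 30.8058) (54, 32) (0, 32)]  |A|=470.3851
3. ⊥bis P1·P2 via (26.58,21.065): [(0, 15.7726) (30.2377, 24.1905) (39.377, 32) (0, 32)]  |A|=399.0974
4. ⊥bis P1·P3 via (31.24,23.795): [(0, 15.7726) (30.2377, 24.1905) (32.3939, 26.0329) (35.4705, 32) (0, 32)]  |A|=387.4421
5. ⊥bis P1·P4 via (17.85,21.545): [(0, 23.3721) (19.9593, 21.3291) (30.2377, 24.1905) (32.3939, 26.0329) (35.4705, 32) (0, 32)]  |A|=311.6015
6. ⊥bis P1·P5 via (27.735,24.245): [(0, 23.3721) (19.9593, 21.3291) (27.1203, 23.3226) (32.9036, 32) (0, 32)]  |A|=286.9635
7. ⊥bis P1·P6 via (10.325,24.42): [(11.8916, 22.1549) (19.9593, 21.3291) (27.1203, 23.3226) (32.9036, 32) (5.0825, 32)]  |A|=210.6447
8. ⊥bis P1·P7 via (30.785,16.38): [(11.8916, 22.1549) (19.9593, 21.3291) (27.1203, 23.3226) (32.9036, 32) (5.0825, 32)]  |A|=210.6447
9. ⊥bis P1·P8 via (25.45,17.69): [(11.8916, 22.1549) (19.9593, 21.3291) (27.1203, 23.3226) (32.9036, 32) (5.0825, 32)]  |A|=210.6447
10. canonical 5-gon: [(11.8916, 22.1549) (19.9593, 21.3291) (27.1203, 23.3226) (32.9036, 32) (5.0825, 32)]
11. shoelace: 210.6447

Area of P1's cell: 210.6447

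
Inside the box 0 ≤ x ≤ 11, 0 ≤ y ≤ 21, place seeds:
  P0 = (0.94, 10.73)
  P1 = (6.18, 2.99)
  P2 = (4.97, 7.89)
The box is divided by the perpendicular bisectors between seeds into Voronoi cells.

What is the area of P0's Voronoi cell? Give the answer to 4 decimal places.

Area of P0's cell: 88.8647

1. box [0,11]×[0,21]: [(0, 0) (11, 0) (11, 21) (0, 21)]
2. ⊥bis P0·P1 via (3.56,6.86): [(0, 4.4499) (11, 11.8969) (11, 21) (0, 21)]  |A|=141.0928
3. ⊥bis P0·P2 via (2.955,9.31): [(0, 5.1168) (11, 20.726) (11, 21) (0, 21)]  |A|=88.8647
4. canonical 4-gon: [(0, 5.1168) (11, 20.726) (11, 21) (0, 21)]
5. shoelace: 88.8647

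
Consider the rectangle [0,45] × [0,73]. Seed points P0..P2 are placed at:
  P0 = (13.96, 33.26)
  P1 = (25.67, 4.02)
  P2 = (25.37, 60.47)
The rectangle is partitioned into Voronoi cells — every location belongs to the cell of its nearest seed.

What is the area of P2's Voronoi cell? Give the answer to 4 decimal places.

Area of P2's cell: 1229.5712

1. box [0,45]×[0,73]: [(0, 0) (45, 0) (45, 73) (0, 73)]
2. ⊥bis P2·P0 via (19.665,46.865): [(0, 55.1111) (45, 36.2412) (45, 73) (0, 73)]  |A|=1229.5712
3. ⊥bis P2·P1 via (25.52,32.245): [(0, 55.1111) (45, 36.2412) (45, 73) (0, 73)]  |A|=1229.5712
4. canonical 4-gon: [(0, 55.1111) (45, 36.2412) (45, 73) (0, 73)]
5. shoelace: 1229.5712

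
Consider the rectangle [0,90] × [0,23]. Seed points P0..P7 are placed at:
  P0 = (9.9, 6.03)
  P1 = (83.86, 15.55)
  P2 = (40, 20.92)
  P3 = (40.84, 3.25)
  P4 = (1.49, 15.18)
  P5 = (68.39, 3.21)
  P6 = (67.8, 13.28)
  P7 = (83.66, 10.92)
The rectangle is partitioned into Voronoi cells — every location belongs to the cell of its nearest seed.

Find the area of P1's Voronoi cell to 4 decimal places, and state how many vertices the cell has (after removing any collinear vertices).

Area of P1's cell: 143.0117 (4 vertices)

1. box [0,90]×[0,23]: [(0, 0) (90, 0) (90, 23) (0, 23)]
2. ⊥bis P1·P0 via (46.88,10.79): [(48.2689, 0) (90, 0) (90, 23) (45.3084, 23)]  |A|=993.862
3. ⊥bis P1·P2 via (61.93,18.235): [(59.6974, 0) (90, 0) (90, 23) (62.5134, 23)]  |A|=664.5758
4. ⊥bis P1·P3 via (62.35,9.4): [(61.2985, 13.0775) (65.0376, 0) (90, 0) (90, 23) (62.5134, 23)]  |A|=629.6576
5. ⊥bis P1·P4 via (42.675,15.365): [(61.2985, 13.0775) (65.0376, 0) (90, 0) (90, 23) (62.5134, 23)]  |A|=629.6576
6. ⊥bis P1·P5 via (76.125,9.38): [(83.6072, 0) (90, 0) (90, 23) (65.2607, 23)]  |A|=358.0195
7. ⊥bis P1·P6 via (75.83,14.415): [(76.6314, 8.7451) (83.6072, 0) (90, 0) (90, 23) (74.6166, 23)]  |A|=291.3363
8. ⊥bis P1·P7 via (83.76,13.235): [(75.9491, 13.5724) (90, 12.9655) (90, 23) (74.6166, 23)]  |A|=143.0117
9. canonical 4-gon: [(75.9491, 13.5724) (90, 12.9655) (90, 23) (74.6166, 23)]
10. shoelace: 143.0117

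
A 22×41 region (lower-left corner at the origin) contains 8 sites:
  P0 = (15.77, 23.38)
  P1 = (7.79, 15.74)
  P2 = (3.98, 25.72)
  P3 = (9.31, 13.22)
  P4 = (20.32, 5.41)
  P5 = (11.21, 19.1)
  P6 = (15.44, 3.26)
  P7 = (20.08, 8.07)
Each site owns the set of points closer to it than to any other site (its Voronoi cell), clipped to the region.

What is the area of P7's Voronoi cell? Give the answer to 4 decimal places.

1. box [0,22]×[0,41]: [(0, 0) (22, 0) (22, 41) (0, 41)]
2. ⊥bis P7·P0 via (17.925,15.725): [(0, 10.6788) (0, 0) (22, 0) (22, 16.8722)]  |A|=303.0611
3. ⊥bis P7·P1 via (13.935,11.905): [(15.9767, 15.1765) (6.5053, 0) (22, 0) (22, 16.8722)]  |A|=168.3911
4. ⊥bis P7·P2 via (12.03,16.895): [(15.9767, 15.1765) (6.5053, 0) (22, 0) (22, 16.8722)]  |A|=168.3911
5. ⊥bis P7·P3 via (14.695,10.645): [(16.9996, 15.4645) (9.6048, 0) (22, 0) (22, 16.8722)]  |A|=138.0269
6. ⊥bis P7·P4 via (20.2,6.74): [(16.9996, 15.4645) (12.4953, 6.0448) (22, 6.9024) (22, 16.8722)]  |A|=67.7606
7. ⊥bis P7·P5 via (15.645,13.585): [(18.5114, 15.8901) (16.3857, 14.1806) (12.4953, 6.0448) (22, 6.9024) (22, 16.8722)]  |A|=66.9208
8. ⊥bis P7·P6 via (17.76,5.665): [(18.5114, 15.8901) (16.3857, 14.1806) (14.0329, 9.2604) (16.9496, 6.4467) (22, 6.9024) (22, 16.8722)]  |A|=60.0682
9. canonical 6-gon: [(18.5114, 15.8901) (16.3857, 14.1806) (14.0329, 9.2604) (16.9496, 6.4467) (22, 6.9024) (22, 16.8722)]
10. shoelace: 60.0682

Area of P7's cell: 60.0682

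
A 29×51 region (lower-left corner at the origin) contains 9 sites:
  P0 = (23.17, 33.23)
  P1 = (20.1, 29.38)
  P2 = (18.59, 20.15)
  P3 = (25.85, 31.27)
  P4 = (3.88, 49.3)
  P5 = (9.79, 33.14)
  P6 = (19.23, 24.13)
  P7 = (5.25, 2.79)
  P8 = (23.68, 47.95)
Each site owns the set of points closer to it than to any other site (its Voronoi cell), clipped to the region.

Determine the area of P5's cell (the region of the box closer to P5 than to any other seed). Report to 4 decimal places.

Area of P5's cell: 291.1565

1. box [0,29]×[0,51]: [(0, 0) (29, 0) (29, 51) (0, 51)]
2. ⊥bis P5·P0 via (16.48,33.185): [(0, 0) (16.7032, 0) (16.3602, 51) (0, 51)]  |A|=843.1163
3. ⊥bis P5·P1 via (14.945,31.26): [(0, 0) (3.5447, 0) (16.4649, 35.4276) (16.3602, 51) (0, 51)]  |A|=610.0279
4. ⊥bis P5·P2 via (14.19,26.645): [(0, 17.0321) (12.9574, 25.81) (16.4649, 35.4276) (16.3602, 51) (0, 51)]  |A|=453.9384
5. ⊥bis P5·P3 via (17.82,32.205): [(0, 17.0321) (12.9574, 25.81) (16.4649, 35.4276) (16.3602, 51) (0, 51)]  |A|=453.9384
6. ⊥bis P5·P4 via (6.835,41.22): [(0, 38.7203) (0, 17.0321) (12.9574, 25.81) (16.4649, 35.4276) (16.4024, 44.719)]  |A|=301.8509
7. ⊥bis P5·P6 via (14.51,28.635): [(0, 38.7203) (0, 17.0321) (9.7212, 23.6176) (13.6647, 27.7493) (16.4649, 35.4276) (16.4024, 44.719)]  |A|=299.4881
8. ⊥bis P5·P7 via (7.52,17.965): [(0, 38.7203) (0, 19.0899) (2.4882, 18.7177) (9.7212, 23.6176) (13.6647, 27.7493) (16.4649, 35.4276) (16.4024, 44.719)]  |A|=296.9279
9. ⊥bis P5·P8 via (16.735,40.545): [(13.4398, 43.6355) (0, 38.7203) (0, 19.0899) (2.4882, 18.7177) (9.7212, 23.6176) (13.6647, 27.7493) (16.4649, 35.4276) (16.4286, 40.8324)]  |A|=291.1565
10. canonical 8-gon: [(13.4398, 43.6355) (0, 38.7203) (0, 19.0899) (2.4882, 18.7177) (9.7212, 23.6176) (13.6647, 27.7493) (16.4649, 35.4276) (16.4286, 40.8324)]
11. shoelace: 291.1565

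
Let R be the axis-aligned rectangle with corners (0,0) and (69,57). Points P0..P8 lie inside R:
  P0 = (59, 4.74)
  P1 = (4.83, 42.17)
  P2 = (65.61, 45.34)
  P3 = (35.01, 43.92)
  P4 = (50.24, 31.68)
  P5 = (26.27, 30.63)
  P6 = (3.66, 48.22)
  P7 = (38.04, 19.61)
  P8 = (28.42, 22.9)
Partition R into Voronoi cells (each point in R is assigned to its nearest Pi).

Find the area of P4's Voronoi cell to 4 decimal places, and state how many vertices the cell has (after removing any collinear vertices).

1. box [0,69]×[0,57]: [(0, 0) (69, 0) (69, 57) (0, 57)]
2. ⊥bis P4·P0 via (54.62,18.21): [(0, 0.4494) (69, 22.8859) (69, 57) (0, 57)]  |A|=3127.9329
3. ⊥bis P4·P1 via (27.535,36.925): [(20.6609, 7.1676) (69, 22.8859) (69, 57) (32.1725, 57)]  |A|=1742.1257
4. ⊥bis P4·P2 via (57.925,38.51): [(20.6609, 7.1676) (69, 22.8859) (69, 26.0486) (41.4921, 57) (32.1725, 57)]  |A|=1316.4219
5. ⊥bis P4·P3 via (42.625,37.8): [(21.7316, 11.8027) (20.6609, 7.1676) (69, 22.8859) (69, 26.0486) (50.1901, 47.2131)]  |A|=812.5504
6. ⊥bis P4·P5 via (38.255,31.155): [(38.2048, 32.3001) (39.0439, 13.1452) (69, 22.8859) (69, 26.0486) (50.1901, 47.2131)]  |A|=606.7755
7. ⊥bis P4·P6 via (26.95,39.95): [(38.2048, 32.3001) (39.0439, 13.1452) (69, 22.8859) (69, 26.0486) (50.1901, 47.2131)]  |A|=606.7755
8. ⊥bis P4·P7 via (44.14,25.645): [(38.2048, 32.3001) (38.2349, 31.6137) (52.2562, 17.4414) (69, 22.8859) (69, 26.0486) (50.1901, 47.2131)]  |A|=483.0319
9. ⊥bis P4·P8 via (39.33,27.29): [(38.2048, 32.3001) (38.2349, 31.6137) (52.2562, 17.4414) (69, 22.8859) (69, 26.0486) (50.1901, 47.2131)]  |A|=483.0319
10. canonical 6-gon: [(38.2048, 32.3001) (38.2349, 31.6137) (52.2562, 17.4414) (69, 22.8859) (69, 26.0486) (50.1901, 47.2131)]
11. shoelace: 483.0319

Area of P4's cell: 483.0319 (6 vertices)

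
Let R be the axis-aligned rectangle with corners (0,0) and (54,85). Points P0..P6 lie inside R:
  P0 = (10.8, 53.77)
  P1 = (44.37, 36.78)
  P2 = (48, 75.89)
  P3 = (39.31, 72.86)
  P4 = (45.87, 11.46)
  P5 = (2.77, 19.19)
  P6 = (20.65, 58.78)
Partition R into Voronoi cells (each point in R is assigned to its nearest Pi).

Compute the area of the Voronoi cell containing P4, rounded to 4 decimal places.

1. box [0,54]×[0,85]: [(0, 0) (54, 0) (54, 85) (0, 85)]
2. ⊥bis P4·P0 via (28.335,32.615): [(0, 9.1286) (0, 0) (54, 0) (54, 53.8883)]  |A|=1701.4559
3. ⊥bis P4·P1 via (45.12,24.12): [(16.0054, 22.3952) (0, 9.1286) (0, 0) (54, 0) (54, 24.6461)]  |A|=1145.9329
4. ⊥bis P4·P2 via (46.935,43.675): [(16.0054, 22.3952) (0, 9.1286) (0, 0) (54, 0) (54, 24.6461)]  |A|=1145.9329
5. ⊥bis P4·P3 via (42.59,42.16): [(16.0054, 22.3952) (0, 9.1286) (0, 0) (54, 0) (54, 24.6461)]  |A|=1145.9329
6. ⊥bis P4·P5 via (24.32,15.325): [(25.691, 22.969) (21.5715, 0) (54, 0) (54, 24.6461)]  |A|=721.2788
7. ⊥bis P4·P6 via (33.26,35.12): [(25.691, 22.969) (21.5715, 0) (54, 0) (54, 24.6461)]  |A|=721.2788
8. canonical 4-gon: [(25.691, 22.969) (21.5715, 0) (54, 0) (54, 24.6461)]
9. shoelace: 721.2788

Area of P4's cell: 721.2788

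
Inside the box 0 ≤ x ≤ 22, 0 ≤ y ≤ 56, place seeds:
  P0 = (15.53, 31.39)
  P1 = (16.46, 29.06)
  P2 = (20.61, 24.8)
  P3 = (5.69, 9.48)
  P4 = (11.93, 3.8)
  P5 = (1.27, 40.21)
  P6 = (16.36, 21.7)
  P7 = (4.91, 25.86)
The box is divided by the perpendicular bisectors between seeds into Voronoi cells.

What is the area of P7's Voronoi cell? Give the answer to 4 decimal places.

Area of P7's cell: 152.5672

1. box [0,22]×[0,56]: [(0, 0) (22, 0) (22, 56) (0, 56)]
2. ⊥bis P7·P0 via (10.22,28.625): [(0, 48.2518) (0, 0) (22, 0) (22, 6.0023)]  |A|=596.7954
3. ⊥bis P7·P1 via (10.685,27.46): [(10.524, 28.0413) (0, 48.2518) (0, 0) (18.293, 0)]  |A|=510.3791
4. ⊥bis P7·P2 via (12.76,25.33): [(12.4691, 21.0207) (10.524, 28.0413) (0, 48.2518) (0, 0) (11.0498, 0)]  |A|=434.2512
5. ⊥bis P7·P3 via (5.3,17.67): [(12.2652, 18.0017) (12.4691, 21.0207) (10.524, 28.0413) (0, 48.2518) (0, 17.4176)]  |A|=227.978
6. ⊥bis P7·P4 via (8.42,14.83): [(12.2652, 18.0017) (12.4691, 21.0207) (10.524, 28.0413) (0, 48.2518) (0, 17.4176)]  |A|=227.978
7. ⊥bis P7·P5 via (3.09,33.035): [(12.2652, 18.0017) (12.4691, 21.0207) (10.524, 28.0413) (7.3597, 34.118) (0, 32.2512) (0, 17.4176)]  |A|=169.0982
8. ⊥bis P7·P6 via (10.635,23.78): [(8.47, 17.821) (11.2418, 25.4502) (10.524, 28.0413) (7.3597, 34.118) (0, 32.2512) (0, 17.4176)]  |A|=152.5672
9. canonical 6-gon: [(8.47, 17.821) (11.2418, 25.4502) (10.524, 28.0413) (7.3597, 34.118) (0, 32.2512) (0, 17.4176)]
10. shoelace: 152.5672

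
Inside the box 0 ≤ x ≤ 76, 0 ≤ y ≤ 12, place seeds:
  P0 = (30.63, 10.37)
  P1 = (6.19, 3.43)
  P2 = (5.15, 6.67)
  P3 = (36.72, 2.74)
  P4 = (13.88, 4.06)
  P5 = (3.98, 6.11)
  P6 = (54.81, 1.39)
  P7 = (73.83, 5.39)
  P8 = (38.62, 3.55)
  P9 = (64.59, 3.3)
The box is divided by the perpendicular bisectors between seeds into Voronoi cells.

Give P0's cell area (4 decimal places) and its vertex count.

Area of P0's cell: 120.1172 (5 vertices)

1. box [0,76]×[0,12]: [(0, 0) (76, 0) (76, 12) (0, 12)]
2. ⊥bis P0·P1 via (18.41,6.9): [(20.3693, 0) (76, 0) (76, 12) (16.9618, 12)]  |A|=688.0132
3. ⊥bis P0·P2 via (17.89,8.52): [(17.8272, 8.9523) (20.3693, 0) (76, 0) (76, 12) (17.3847, 12)]  |A|=687.3688
4. ⊥bis P0·P3 via (33.675,6.555): [(17.8272, 8.9523) (20.3693, 0) (25.4624, 0) (40.4969, 12) (17.3847, 12)]  |A|=171.1247
5. ⊥bis P0·P4 via (22.255,7.215): [(24.973, 0) (25.4624, 0) (40.4969, 12) (20.4524, 12)]  |A|=123.2033
6. ⊥bis P0·P5 via (17.305,8.24): [(24.973, 0) (25.4624, 0) (40.4969, 12) (20.4524, 12)]  |A|=123.2033
7. ⊥bis P0·P6 via (42.72,5.88): [(24.973, 0) (25.4624, 0) (40.4969, 12) (20.4524, 12)]  |A|=123.2033
8. ⊥bis P0·P7 via (52.23,7.88): [(24.973, 0) (25.4624, 0) (40.4969, 12) (20.4524, 12)]  |A|=123.2033
9. ⊥bis P0·P8 via (34.625,6.96): [(24.973, 0) (25.4624, 0) (35.5711, 8.0684) (38.927, 12) (20.4524, 12)]  |A|=120.1172
10. ⊥bis P0·P9 via (47.61,6.835): [(24.973, 0) (25.4624, 0) (35.5711, 8.0684) (38.927, 12) (20.4524, 12)]  |A|=120.1172
11. canonical 5-gon: [(24.973, 0) (25.4624, 0) (35.5711, 8.0684) (38.927, 12) (20.4524, 12)]
12. shoelace: 120.1172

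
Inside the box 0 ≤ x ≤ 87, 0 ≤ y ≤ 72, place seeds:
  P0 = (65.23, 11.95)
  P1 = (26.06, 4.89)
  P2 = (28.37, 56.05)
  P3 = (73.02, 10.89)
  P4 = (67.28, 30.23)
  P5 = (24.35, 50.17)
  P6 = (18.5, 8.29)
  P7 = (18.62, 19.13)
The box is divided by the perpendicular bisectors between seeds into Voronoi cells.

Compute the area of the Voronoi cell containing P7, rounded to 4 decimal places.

Area of P7's cell: 815.0775

1. box [0,87]×[0,72]: [(0, 0) (87, 0) (87, 72) (0, 72)]
2. ⊥bis P7·P0 via (41.925,15.54): [(0, 0) (39.5312, 0) (50.6223, 72) (0, 72)]  |A|=3245.5256
3. ⊥bis P7·P1 via (22.34,12.01): [(0, 0.338) (43.0479, 22.8293) (50.6223, 72) (0, 72)]  |A|=2787.0171
4. ⊥bis P7·P2 via (23.495,37.59): [(0, 43.7947) (0, 0.338) (43.0479, 22.8293) (44.4685, 32.0512)]  |A|=1148.7433
5. ⊥bis P7·P3 via (45.82,15.01): [(0, 43.7947) (0, 0.338) (43.0479, 22.8293) (44.4685, 32.0512)]  |A|=1148.7433
6. ⊥bis P7·P4 via (42.95,24.68): [(41.0634, 32.9505) (0, 43.7947) (0, 0.338) (43.0479, 22.8293) (43.1786, 23.6779)]  |A|=1133.9075
7. ⊥bis P7·P5 via (21.485,34.65): [(41.5194, 30.9516) (0, 38.6161) (0, 0.338) (43.0479, 22.8293) (43.1786, 23.6779)]  |A|=987.8363
8. ⊥bis P7·P6 via (18.56,13.71): [(41.5194, 30.9516) (0, 38.6161) (0, 13.9155) (25.4478, 13.6338) (43.0479, 22.8293) (43.1786, 23.6779)]  |A|=815.0775
9. canonical 6-gon: [(41.5194, 30.9516) (0, 38.6161) (0, 13.9155) (25.4478, 13.6338) (43.0479, 22.8293) (43.1786, 23.6779)]
10. shoelace: 815.0775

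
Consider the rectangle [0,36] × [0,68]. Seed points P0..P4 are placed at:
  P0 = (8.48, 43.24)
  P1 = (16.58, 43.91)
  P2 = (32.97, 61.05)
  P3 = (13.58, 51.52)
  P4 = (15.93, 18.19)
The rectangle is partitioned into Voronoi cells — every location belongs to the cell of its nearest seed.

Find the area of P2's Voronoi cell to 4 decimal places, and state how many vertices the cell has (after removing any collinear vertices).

Area of P2's cell: 287.7805 (4 vertices)

1. box [0,36]×[0,68]: [(0, 0) (36, 0) (36, 68) (0, 68)]
2. ⊥bis P2·P0 via (20.725,52.145): [(36, 31.1408) (36, 68) (9.1947, 68)]  |A|=494.0113
3. ⊥bis P2·P1 via (24.775,52.48): [(10.6784, 65.9597) (36, 41.7462) (36, 68) (9.1947, 68)]  |A|=359.7389
4. ⊥bis P2·P3 via (23.275,56.285): [(25.4733, 51.8122) (36, 41.7462) (36, 68) (17.5172, 68)]  |A|=287.7805
5. ⊥bis P2·P4 via (24.45,39.62): [(25.4733, 51.8122) (36, 41.7462) (36, 68) (17.5172, 68)]  |A|=287.7805
6. canonical 4-gon: [(25.4733, 51.8122) (36, 41.7462) (36, 68) (17.5172, 68)]
7. shoelace: 287.7805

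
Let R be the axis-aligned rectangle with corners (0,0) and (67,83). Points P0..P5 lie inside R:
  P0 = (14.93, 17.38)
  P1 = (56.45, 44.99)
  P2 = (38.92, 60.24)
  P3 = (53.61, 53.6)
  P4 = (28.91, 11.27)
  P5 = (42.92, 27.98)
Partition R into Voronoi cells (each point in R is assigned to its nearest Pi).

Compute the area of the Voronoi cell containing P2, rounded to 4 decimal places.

Area of P2's cell: 1858.4723

1. box [0,67]×[0,83]: [(0, 0) (67, 0) (67, 83) (0, 83)]
2. ⊥bis P2·P0 via (26.925,38.81): [(0, 53.8807) (67, 16.3788) (67, 83) (0, 83)]  |A|=3207.3048
3. ⊥bis P2·P1 via (47.685,52.615): [(0, 53.8807) (32.81, 35.516) (67, 74.8178) (67, 83) (0, 83)]  |A|=2208.2905
4. ⊥bis P2·P3 via (46.265,56.92): [(0, 53.8807) (32.81, 35.516) (40.6787, 44.5613) (58.0534, 83) (0, 83)]  |A|=1928.6584
5. ⊥bis P2·P4 via (33.915,35.755): [(0, 53.8807) (31.5016, 36.2483) (33.1533, 35.9107) (40.6787, 44.5613) (58.0534, 83) (0, 83)]  |A|=1928.2745
6. ⊥bis P2·P5 via (40.92,44.11): [(0, 53.8807) (21.7113, 41.7283) (40.2096, 44.0219) (40.6787, 44.5613) (58.0534, 83) (0, 83)]  |A|=1858.4723
7. canonical 6-gon: [(0, 53.8807) (21.7113, 41.7283) (40.2096, 44.0219) (40.6787, 44.5613) (58.0534, 83) (0, 83)]
8. shoelace: 1858.4723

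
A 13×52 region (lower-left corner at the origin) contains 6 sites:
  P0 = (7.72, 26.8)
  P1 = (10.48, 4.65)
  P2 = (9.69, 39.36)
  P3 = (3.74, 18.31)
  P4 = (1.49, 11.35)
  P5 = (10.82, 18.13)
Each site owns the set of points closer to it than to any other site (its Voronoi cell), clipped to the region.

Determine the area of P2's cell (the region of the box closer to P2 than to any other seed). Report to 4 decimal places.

Area of P2's cell: 241.4640

1. box [0,13]×[0,52]: [(0, 0) (13, 0) (13, 52) (0, 52)]
2. ⊥bis P2·P0 via (8.705,33.08): [(0, 34.4454) (13, 32.4063) (13, 52) (0, 52)]  |A|=241.464
3. ⊥bis P2·P1 via (10.085,22.005): [(0, 34.4454) (13, 32.4063) (13, 52) (0, 52)]  |A|=241.464
4. ⊥bis P2·P3 via (6.715,28.835): [(0, 34.4454) (13, 32.4063) (13, 52) (0, 52)]  |A|=241.464
5. ⊥bis P2·P4 via (5.59,25.355): [(0, 34.4454) (13, 32.4063) (13, 52) (0, 52)]  |A|=241.464
6. ⊥bis P2·P5 via (10.255,28.745): [(0, 34.4454) (13, 32.4063) (13, 52) (0, 52)]  |A|=241.464
7. canonical 4-gon: [(0, 34.4454) (13, 32.4063) (13, 52) (0, 52)]
8. shoelace: 241.464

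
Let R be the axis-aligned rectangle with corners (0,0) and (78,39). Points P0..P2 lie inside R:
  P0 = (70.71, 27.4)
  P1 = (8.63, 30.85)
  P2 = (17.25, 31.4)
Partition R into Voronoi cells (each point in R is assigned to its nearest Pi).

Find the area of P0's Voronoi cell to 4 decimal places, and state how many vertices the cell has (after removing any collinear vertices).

1. box [0,78]×[0,39]: [(0, 0) (78, 0) (78, 39) (0, 39)]
2. ⊥bis P0·P1 via (39.67,29.125): [(38.0514, 0) (78, 0) (78, 39) (40.2188, 39)]  |A|=1515.7309
3. ⊥bis P0·P2 via (43.98,29.4): [(41.7802, 0) (78, 0) (78, 39) (44.6983, 39)]  |A|=1355.6689
4. canonical 4-gon: [(41.7802, 0) (78, 0) (78, 39) (44.6983, 39)]
5. shoelace: 1355.6689

Area of P0's cell: 1355.6689 (4 vertices)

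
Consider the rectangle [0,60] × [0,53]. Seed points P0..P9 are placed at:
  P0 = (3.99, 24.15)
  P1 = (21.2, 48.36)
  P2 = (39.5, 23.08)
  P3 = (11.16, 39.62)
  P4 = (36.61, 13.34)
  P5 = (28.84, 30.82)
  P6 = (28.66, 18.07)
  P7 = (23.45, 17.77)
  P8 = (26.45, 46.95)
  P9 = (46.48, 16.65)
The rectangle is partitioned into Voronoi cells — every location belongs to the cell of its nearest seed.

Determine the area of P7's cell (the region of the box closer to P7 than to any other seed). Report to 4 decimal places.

1. box [0,60]×[0,53]: [(0, 0) (60, 0) (60, 53) (0, 53)]
2. ⊥bis P7·P0 via (13.72,20.96): [(6.8482, 0) (60, 0) (60, 53) (24.2244, 53)]  |A|=2356.5761
3. ⊥bis P7·P1 via (22.325,33.065): [(17.5741, 32.7156) (6.8482, 0) (60, 0) (60, 35.8361)]  |A|=1629.6352
4. ⊥bis P7·P2 via (31.475,20.425): [(27.1751, 33.4217) (17.5741, 32.7156) (6.8482, 0) (38.2324, 0)]  |A|=677.7222
5. ⊥bis P7·P3 via (17.305,28.695): [(27.1751, 33.4217) (25.4879, 33.2976) (16.0187, 27.9715) (6.8482, 0) (38.2324, 0)]  |A|=659.4032
6. ⊥bis P7·P4 via (30.03,15.555): [(31.5713, 20.1338) (27.1751, 33.4217) (25.4879, 33.2976) (16.0187, 27.9715) (6.8482, 0) (24.7938, 0)]  |A|=524.1177
7. ⊥bis P7·P5 via (26.145,24.295): [(31.5713, 20.1338) (30.8356, 22.3577) (16.5373, 28.2632) (16.0187, 27.9715) (6.8482, 0) (24.7938, 0)]  |A|=452.1359
8. ⊥bis P7·P6 via (26.055,17.92): [(26.7519, 5.8169) (25.6768, 24.4884) (16.5373, 28.2632) (16.0187, 27.9715) (6.8482, 0) (24.7938, 0)]  |A|=394.4944
9. ⊥bis P7·P8 via (24.95,32.36): [(26.7519, 5.8169) (25.6768, 24.4884) (16.5373, 28.2632) (16.0187, 27.9715) (6.8482, 0) (24.7938, 0)]  |A|=394.4944
10. ⊥bis P7·P9 via (34.965,17.21): [(26.7519, 5.8169) (25.6768, 24.4884) (16.5373, 28.2632) (16.0187, 27.9715) (6.8482, 0) (24.7938, 0)]  |A|=394.4944
11. canonical 6-gon: [(26.7519, 5.8169) (25.6768, 24.4884) (16.5373, 28.2632) (16.0187, 27.9715) (6.8482, 0) (24.7938, 0)]
12. shoelace: 394.4944

Area of P7's cell: 394.4944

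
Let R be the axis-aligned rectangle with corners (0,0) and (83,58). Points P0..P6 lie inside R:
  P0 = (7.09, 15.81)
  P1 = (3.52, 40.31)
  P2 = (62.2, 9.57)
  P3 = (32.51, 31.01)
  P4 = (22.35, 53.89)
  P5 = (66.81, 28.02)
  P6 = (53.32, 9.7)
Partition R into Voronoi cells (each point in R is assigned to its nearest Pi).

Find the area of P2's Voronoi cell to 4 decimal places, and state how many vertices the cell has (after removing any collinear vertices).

1. box [0,83]×[0,58]: [(0, 0) (83, 0) (83, 58) (0, 58)]
2. ⊥bis P2·P0 via (34.645,12.69): [(33.2081, 0) (83, 0) (83, 58) (39.7754, 58)]  |A|=2697.4785
3. ⊥bis P2·P1 via (32.86,24.94): [(36.9067, 32.6648) (33.2081, 0) (83, 0) (83, 58) (50.1788, 58)]  |A|=2565.6926
4. ⊥bis P2·P3 via (47.355,20.29): [(33.3021, 0.8296) (33.2081, 0) (83, 0) (83, 58) (74.5865, 58)]  |A|=1702.3955
5. ⊥bis P2·P4 via (42.275,31.73): [(33.3021, 0.8296) (33.2081, 0) (83, 0) (83, 58) (74.5865, 58)]  |A|=1702.3955
6. ⊥bis P2·P5 via (64.505,18.795): [(49.0619, 22.6537) (33.3021, 0.8296) (33.2081, 0) (83, 0) (83, 14.1738)]  |A|=810.0119
7. ⊥bis P2·P6 via (57.76,9.635): [(57.9182, 20.4408) (57.6189, 0) (83, 0) (83, 14.1738)]  |A|=437.1563
8. canonical 4-gon: [(57.9182, 20.4408) (57.6189, 0) (83, 0) (83, 14.1738)]
9. shoelace: 437.1563

Area of P2's cell: 437.1563 (4 vertices)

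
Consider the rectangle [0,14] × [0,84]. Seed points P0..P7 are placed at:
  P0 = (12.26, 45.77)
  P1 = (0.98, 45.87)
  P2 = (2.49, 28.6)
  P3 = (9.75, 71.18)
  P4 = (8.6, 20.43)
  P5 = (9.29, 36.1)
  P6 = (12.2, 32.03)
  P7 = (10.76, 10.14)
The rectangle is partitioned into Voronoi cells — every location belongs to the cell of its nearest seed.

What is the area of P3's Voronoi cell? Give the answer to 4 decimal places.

1. box [0,14]×[0,84]: [(0, 0) (14, 0) (14, 84) (0, 84)]
2. ⊥bis P3·P0 via (11.005,58.475): [(0, 57.3879) (14, 58.7708) (14, 84) (0, 84)]  |A|=362.8886
3. ⊥bis P3·P1 via (5.365,58.525): [(0, 60.384) (6.7284, 58.0526) (14, 58.7708) (14, 84) (0, 84)]  |A|=352.8092
4. ⊥bis P3·P2 via (6.12,49.89): [(0, 60.384) (6.7284, 58.0526) (14, 58.7708) (14, 84) (0, 84)]  |A|=352.8092
5. ⊥bis P3·P4 via (9.175,45.805): [(0, 60.384) (6.7284, 58.0526) (14, 58.7708) (14, 84) (0, 84)]  |A|=352.8092
6. ⊥bis P3·P5 via (9.52,53.64): [(0, 60.384) (6.7284, 58.0526) (14, 58.7708) (14, 84) (0, 84)]  |A|=352.8092
7. ⊥bis P3·P6 via (10.975,51.605): [(0, 60.384) (6.7284, 58.0526) (14, 58.7708) (14, 84) (0, 84)]  |A|=352.8092
8. ⊥bis P3·P7 via (10.255,40.66): [(0, 60.384) (6.7284, 58.0526) (14, 58.7708) (14, 84) (0, 84)]  |A|=352.8092
9. canonical 5-gon: [(0, 60.384) (6.7284, 58.0526) (14, 58.7708) (14, 84) (0, 84)]
10. shoelace: 352.8092

Area of P3's cell: 352.8092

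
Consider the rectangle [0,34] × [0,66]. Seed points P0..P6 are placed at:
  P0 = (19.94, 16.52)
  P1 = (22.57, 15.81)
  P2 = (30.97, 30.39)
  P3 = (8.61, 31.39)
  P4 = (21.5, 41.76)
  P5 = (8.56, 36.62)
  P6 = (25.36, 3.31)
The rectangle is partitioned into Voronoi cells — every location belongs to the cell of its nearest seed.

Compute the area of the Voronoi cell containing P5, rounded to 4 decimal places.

Area of P5's cell: 343.4768

1. box [0,34]×[0,66]: [(0, 0) (34, 0) (34, 66) (0, 66)]
2. ⊥bis P5·P0 via (14.25,26.57): [(0, 18.5021) (34, 37.7518) (34, 66) (0, 66)]  |A|=1287.6832
3. ⊥bis P5·P1 via (15.565,26.215): [(0, 18.5021) (25.8346, 33.1288) (34, 38.6261) (34, 66) (0, 66)]  |A|=1284.114
4. ⊥bis P5·P2 via (19.765,33.505): [(0, 18.5021) (18.5071, 28.9802) (28.7986, 66) (0, 66)]  |A|=972.5839
5. ⊥bis P5·P3 via (8.585,34.005): [(0, 33.9229) (19.9342, 34.1135) (28.7986, 66) (0, 66)]  |A|=778.8587
6. ⊥bis P5·P4 via (15.03,39.19): [(0, 33.9229) (17.0574, 34.086) (4.3806, 66) (0, 66)]  |A|=343.4768
7. ⊥bis P5·P6 via (16.96,19.965): [(0, 33.9229) (17.0574, 34.086) (4.3806, 66) (0, 66)]  |A|=343.4768
8. canonical 4-gon: [(0, 33.9229) (17.0574, 34.086) (4.3806, 66) (0, 66)]
9. shoelace: 343.4768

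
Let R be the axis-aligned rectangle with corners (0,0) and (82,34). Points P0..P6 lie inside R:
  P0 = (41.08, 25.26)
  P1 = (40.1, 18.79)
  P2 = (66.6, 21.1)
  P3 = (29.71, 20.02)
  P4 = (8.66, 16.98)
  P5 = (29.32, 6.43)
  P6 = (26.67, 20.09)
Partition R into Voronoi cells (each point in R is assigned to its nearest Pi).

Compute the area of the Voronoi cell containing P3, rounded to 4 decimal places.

1. box [0,82]×[0,34]: [(0, 0) (82, 0) (82, 34) (0, 34)]
2. ⊥bis P3·P0 via (35.395,22.64): [(0, 0) (45.8289, 0) (30.1596, 34) (0, 34)]  |A|=1291.8049
3. ⊥bis P3·P1 via (34.905,19.405): [(0, 0) (32.6078, 0) (35.3098, 22.8248) (30.1596, 34) (0, 34)]  |A|=1140.9201
4. ⊥bis P3·P2 via (48.155,20.56): [(0, 0) (32.6078, 0) (35.3098, 22.8248) (30.1596, 34) (0, 34)]  |A|=1140.9201
5. ⊥bis P3·P4 via (19.185,18.5): [(21.8567, 0) (32.6078, 0) (35.3098, 22.8248) (30.1596, 34) (16.9465, 34)]  |A|=481.2648
6. ⊥bis P3·P5 via (29.515,13.225): [(19.907, 13.5007) (34.1576, 13.0918) (35.3098, 22.8248) (30.1596, 34) (16.9465, 34)]  |A|=315.0915
7. ⊥bis P3·P6 via (28.19,20.055): [(28.0337, 13.2675) (34.1576, 13.0918) (35.3098, 22.8248) (30.1596, 34) (28.5111, 34)]  |A|=112.2594
8. canonical 5-gon: [(28.0337, 13.2675) (34.1576, 13.0918) (35.3098, 22.8248) (30.1596, 34) (28.5111, 34)]
9. shoelace: 112.2594

Area of P3's cell: 112.2594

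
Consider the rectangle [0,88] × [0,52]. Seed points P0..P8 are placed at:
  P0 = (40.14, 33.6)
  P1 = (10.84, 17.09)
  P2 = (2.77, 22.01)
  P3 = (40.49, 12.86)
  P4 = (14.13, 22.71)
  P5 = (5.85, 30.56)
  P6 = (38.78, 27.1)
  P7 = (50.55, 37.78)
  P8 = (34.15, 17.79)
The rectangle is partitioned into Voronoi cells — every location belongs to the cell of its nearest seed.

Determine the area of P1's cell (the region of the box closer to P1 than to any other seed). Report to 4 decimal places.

1. box [0,88]×[0,52]: [(0, 0) (88, 0) (88, 52) (0, 52)]
2. ⊥bis P1·P0 via (25.49,25.345): [(0, 0) (39.7714, 0) (10.4704, 52) (0, 52)]  |A|=1306.2878
3. ⊥bis P1·P2 via (6.805,19.55): [(0, 8.3881) (0, 0) (39.7714, 0) (18.2123, 38.2607)]  |A|=837.2245
4. ⊥bis P1·P3 via (25.665,14.975): [(0, 8.3881) (0, 0) (23.5286, 0) (26.8102, 23.0021) (18.2123, 38.2607)]  |A|=650.4149
5. ⊥bis P1·P4 via (12.485,19.9): [(8.4563, 22.2585) (0, 8.3881) (0, 0) (23.5286, 0) (25.2976, 12.3994)]  |A|=410.4526
6. ⊥bis P1·P5 via (8.345,23.825): [(8.4563, 22.2585) (0, 8.3881) (0, 0) (23.5286, 0) (25.2976, 12.3994)]  |A|=410.4526
7. ⊥bis P1·P6 via (24.81,22.095): [(8.4563, 22.2585) (0, 8.3881) (0, 0) (23.5286, 0) (25.2976, 12.3994)]  |A|=410.4526
8. ⊥bis P1·P7 via (30.695,27.435): [(8.4563, 22.2585) (0, 8.3881) (0, 0) (23.5286, 0) (25.2976, 12.3994)]  |A|=410.4526
9. ⊥bis P1·P8 via (22.495,17.44): [(22.5989, 13.9792) (8.4563, 22.2585) (0, 8.3881) (0, 0) (23.0187, 0)]  |A|=388.7608
10. canonical 5-gon: [(22.5989, 13.9792) (8.4563, 22.2585) (0, 8.3881) (0, 0) (23.0187, 0)]
11. shoelace: 388.7608

Area of P1's cell: 388.7608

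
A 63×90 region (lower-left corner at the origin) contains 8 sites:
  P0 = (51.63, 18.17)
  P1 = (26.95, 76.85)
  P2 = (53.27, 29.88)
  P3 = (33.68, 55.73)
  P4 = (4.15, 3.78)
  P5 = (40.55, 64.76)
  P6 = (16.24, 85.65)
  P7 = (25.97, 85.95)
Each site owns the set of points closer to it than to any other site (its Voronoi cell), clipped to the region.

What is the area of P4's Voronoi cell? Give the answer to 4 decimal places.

Area of P4's cell: 892.6586

1. box [0,63]×[0,90]: [(0, 0) (63, 0) (63, 90) (0, 90)]
2. ⊥bis P4·P0 via (27.89,10.975): [(0, 0) (31.2162, 0) (3.9395, 90) (0, 90)]  |A|=1582.0086
3. ⊥bis P4·P1 via (15.55,40.315): [(0, 45.1671) (0, 0) (31.2162, 0) (19.3579, 39.1268)]  |A|=1047.8658
4. ⊥bis P4·P2 via (28.71,16.83): [(16.3666, 40.0602) (0, 45.1671) (0, 0) (31.2162, 0) (22.6709, 28.1956)]  |A|=1033.0626
5. ⊥bis P4·P3 via (18.915,29.755): [(0, 40.5069) (0, 0) (31.2162, 0) (22.8816, 27.5003)]  |A|=892.6586
6. ⊥bis P4·P5 via (22.35,34.27): [(0, 40.5069) (0, 0) (31.2162, 0) (22.8816, 27.5003)]  |A|=892.6586
7. ⊥bis P4·P6 via (10.195,44.715): [(0, 40.5069) (0, 0) (31.2162, 0) (22.8816, 27.5003)]  |A|=892.6586
8. ⊥bis P4·P7 via (15.06,44.865): [(0, 40.5069) (0, 0) (31.2162, 0) (22.8816, 27.5003)]  |A|=892.6586
9. canonical 4-gon: [(0, 40.5069) (0, 0) (31.2162, 0) (22.8816, 27.5003)]
10. shoelace: 892.6586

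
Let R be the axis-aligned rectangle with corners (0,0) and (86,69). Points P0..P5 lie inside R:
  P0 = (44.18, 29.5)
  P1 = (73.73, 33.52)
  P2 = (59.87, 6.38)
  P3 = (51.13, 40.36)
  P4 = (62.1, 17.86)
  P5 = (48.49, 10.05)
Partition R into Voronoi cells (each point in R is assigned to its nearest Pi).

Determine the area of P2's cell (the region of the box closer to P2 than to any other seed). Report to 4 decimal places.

1. box [0,86]×[0,69]: [(0, 0) (86, 0) (86, 69) (0, 69)]
2. ⊥bis P2·P0 via (52.025,17.94): [(25.5895, 0) (86, 0) (86, 40.9966)]  |A|=1238.3112
3. ⊥bis P2·P1 via (66.8,19.95): [(60.0593, 23.3924) (25.5895, 0) (86, 0) (86, 10.1448)]  |A|=838.154
4. ⊥bis P2·P3 via (55.5,23.37): [(60.0593, 23.3924) (25.5895, 0) (86, 0) (86, 10.1448)]  |A|=838.154
5. ⊥bis P2·P4 via (60.985,12.12): [(47.3514, 14.7683) (25.5895, 0) (86, 0) (86, 7.2608)]  |A|=586.3914
6. ⊥bis P2·P5 via (54.18,8.215): [(55.7663, 13.1337) (51.5307, 0) (86, 0) (86, 7.2608)]  |A|=336.1162
7. canonical 4-gon: [(55.7663, 13.1337) (51.5307, 0) (86, 0) (86, 7.2608)]
8. shoelace: 336.1162

Area of P2's cell: 336.1162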